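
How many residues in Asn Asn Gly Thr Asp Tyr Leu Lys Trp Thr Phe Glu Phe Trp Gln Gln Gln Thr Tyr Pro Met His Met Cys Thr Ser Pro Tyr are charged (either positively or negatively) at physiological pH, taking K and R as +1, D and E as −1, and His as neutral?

Charged side chains at pH ~7.4: K, R (positive); D, E (negative).
Matching residues: Asp5, Lys8, Glu12.

3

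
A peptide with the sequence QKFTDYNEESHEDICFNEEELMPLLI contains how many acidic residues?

8

Only D (aspartate) and E (glutamate) carry a side-chain carboxylic acid.
Matching residues: D5, E8, E9, E12, D13, E18, E19, E20.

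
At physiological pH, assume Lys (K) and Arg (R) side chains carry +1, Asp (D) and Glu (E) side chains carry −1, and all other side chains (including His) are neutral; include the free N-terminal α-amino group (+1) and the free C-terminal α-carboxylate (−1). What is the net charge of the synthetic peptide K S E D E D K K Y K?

0

Positive (K, R): K1, K7, K8, K10 → +4.
Negative (D, E): E3, D4, E5, D6 → −4.
The N-terminus (+1) and C-terminus (−1) cancel.
Net charge = (+4) + (−4) = 0.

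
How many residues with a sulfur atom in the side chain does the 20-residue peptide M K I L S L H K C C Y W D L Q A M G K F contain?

The sulfur-bearing residues are cysteine (–SH) and methionine (–S–CH₃).
Matching residues: M1, C9, C10, M17.

4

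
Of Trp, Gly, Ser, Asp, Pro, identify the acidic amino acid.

Aspartate (D) and glutamate (E) have carboxylic-acid side chains and are the acidic amino acids.
Of the listed options, only Asp belongs to this group.

Asp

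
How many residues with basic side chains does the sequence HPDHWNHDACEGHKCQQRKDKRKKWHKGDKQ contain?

K, R, and H are the three residues with basic side chains (ε-amine, guanidinium, and imidazole respectively).
Matching residues: H1, H4, H7, H13, K14, R18, K19, K21, R22, K23, K24, H26, K27, K30.

14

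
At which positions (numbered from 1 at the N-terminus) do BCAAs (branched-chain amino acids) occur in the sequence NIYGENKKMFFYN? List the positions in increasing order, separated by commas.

2

Valine (V), leucine (L), and isoleucine (I) are the branched-chain amino acids.
Matching residues: I2.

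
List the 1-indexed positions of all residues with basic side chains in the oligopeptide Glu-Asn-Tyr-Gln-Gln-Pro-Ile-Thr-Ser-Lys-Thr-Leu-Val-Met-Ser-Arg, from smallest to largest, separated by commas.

The basic amino acids are Lys (K), Arg (R), and His (H).
Matching residues: Lys10, Arg16.

10, 16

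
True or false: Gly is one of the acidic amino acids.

False

The acidic residues are Asp (D) and Glu (E), whose side chains end in a carboxylate group.
Glycine is not in this group.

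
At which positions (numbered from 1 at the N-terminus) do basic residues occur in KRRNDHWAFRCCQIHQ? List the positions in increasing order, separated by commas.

K, R, and H are the three residues with basic side chains (ε-amine, guanidinium, and imidazole respectively).
Matching residues: K1, R2, R3, H6, R10, H15.

1, 2, 3, 6, 10, 15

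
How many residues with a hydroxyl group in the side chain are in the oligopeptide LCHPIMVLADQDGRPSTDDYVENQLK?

S, T, and Y are the three residues with a side-chain hydroxyl.
Matching residues: S16, T17, Y20.

3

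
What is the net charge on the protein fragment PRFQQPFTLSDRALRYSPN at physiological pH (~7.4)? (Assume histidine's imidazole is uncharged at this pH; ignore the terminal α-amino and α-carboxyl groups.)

At pH ~7.4 the Lys and Arg side chains are protonated (+1), the Asp and Glu side chains are deprotonated (−1), and with His taken as neutral all other side chains carry no charge.
Positive (K, R): R2, R12, R15 → +3.
Negative (D, E): D11 → −1.
Net charge = (+3) + (−1) = +2.

+2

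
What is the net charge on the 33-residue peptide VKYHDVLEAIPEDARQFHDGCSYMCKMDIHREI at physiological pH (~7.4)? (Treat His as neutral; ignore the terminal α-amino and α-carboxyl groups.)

-3

The side chains ionized at physiological pH are Lys/Arg (+1) and Asp/Glu (−1); with His treated as neutral, nothing else contributes.
Positive (K, R): K2, R15, K26, R31 → +4.
Negative (D, E): D5, E8, E12, D13, D19, D28, E32 → −7.
Net charge = (+4) + (−7) = −3.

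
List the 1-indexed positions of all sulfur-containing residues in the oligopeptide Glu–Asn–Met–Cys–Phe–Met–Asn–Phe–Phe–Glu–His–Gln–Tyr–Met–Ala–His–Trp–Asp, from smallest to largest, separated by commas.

Only Cys (C) and Met (M) have a sulfur atom in the side chain.
Matching residues: Met3, Cys4, Met6, Met14.

3, 4, 6, 14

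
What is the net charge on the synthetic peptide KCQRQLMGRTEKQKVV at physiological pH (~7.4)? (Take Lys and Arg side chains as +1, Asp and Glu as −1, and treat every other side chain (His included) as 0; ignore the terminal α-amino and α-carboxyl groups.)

+4

Positive (K, R): K1, R4, R9, K12, K14 → +5.
Negative (D, E): E11 → −1.
Net charge = (+5) + (−1) = +4.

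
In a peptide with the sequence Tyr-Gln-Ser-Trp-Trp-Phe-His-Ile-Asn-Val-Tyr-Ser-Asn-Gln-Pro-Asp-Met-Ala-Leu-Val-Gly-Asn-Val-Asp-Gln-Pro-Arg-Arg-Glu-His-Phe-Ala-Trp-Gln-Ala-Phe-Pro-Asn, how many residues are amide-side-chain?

Asparagine (N) and glutamine (Q) have uncharged amide side chains.
Matching residues: Gln2, Asn9, Asn13, Gln14, Asn22, Gln25, Gln34, Asn38.

8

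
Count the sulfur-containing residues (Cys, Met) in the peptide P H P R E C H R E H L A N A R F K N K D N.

Matching residues: C6.

1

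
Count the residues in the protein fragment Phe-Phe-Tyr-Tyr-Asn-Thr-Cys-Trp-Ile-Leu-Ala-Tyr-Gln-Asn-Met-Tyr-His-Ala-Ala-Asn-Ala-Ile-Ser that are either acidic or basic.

1

Acidic: D, E. Basic: H, K, R.
Acidic residues here: none (0).
Basic residues here: His17 (1).
The two groups share no amino acid, so total = 0 + 1 = 1.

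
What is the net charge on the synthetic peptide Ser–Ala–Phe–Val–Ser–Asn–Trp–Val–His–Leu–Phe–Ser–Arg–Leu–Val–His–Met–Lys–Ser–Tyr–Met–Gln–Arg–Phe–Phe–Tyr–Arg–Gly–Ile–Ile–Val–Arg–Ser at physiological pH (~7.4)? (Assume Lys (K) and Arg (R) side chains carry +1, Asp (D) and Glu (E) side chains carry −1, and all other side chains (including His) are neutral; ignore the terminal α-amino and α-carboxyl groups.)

+5

Positive (K, R): Arg13, Lys18, Arg23, Arg27, Arg32 → +5.
Negative (D, E): none → −0.
Net charge = (+5) + (−0) = +5.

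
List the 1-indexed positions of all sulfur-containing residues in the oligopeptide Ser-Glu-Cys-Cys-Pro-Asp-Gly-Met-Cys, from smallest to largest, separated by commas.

3, 4, 8, 9

Only Cys (C) and Met (M) have a sulfur atom in the side chain.
Matching residues: Cys3, Cys4, Met8, Cys9.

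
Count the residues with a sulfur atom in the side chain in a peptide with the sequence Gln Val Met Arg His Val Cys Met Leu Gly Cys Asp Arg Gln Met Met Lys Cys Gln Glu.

7

Only Cys (C) and Met (M) have a sulfur atom in the side chain.
Matching residues: Met3, Cys7, Met8, Cys11, Met15, Met16, Cys18.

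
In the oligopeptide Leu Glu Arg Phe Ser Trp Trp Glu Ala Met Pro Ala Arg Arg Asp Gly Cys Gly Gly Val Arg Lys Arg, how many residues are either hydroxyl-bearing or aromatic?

4

Hydroxyl-bearing: S, T, Y. Aromatic: F, W, Y.
Hydroxyl-bearing residues here: Ser5 (1).
Aromatic residues here: Phe4, Trp6, Trp7 (3).
(Y belongs to both groups, but none appear in this sequence.) Total = 1 + 3 = 4.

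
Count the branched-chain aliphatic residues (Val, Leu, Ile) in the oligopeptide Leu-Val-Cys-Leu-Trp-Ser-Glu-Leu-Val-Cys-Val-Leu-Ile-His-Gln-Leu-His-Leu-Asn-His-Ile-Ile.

12

Matching residues: Leu1, Val2, Leu4, Leu8, Val9, Val11, Leu12, Ile13, Leu16, Leu18, Ile21, Ile22.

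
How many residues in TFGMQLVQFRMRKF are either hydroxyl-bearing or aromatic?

Hydroxyl-bearing: S, T, Y. Aromatic: F, W, Y.
Hydroxyl-bearing residues here: T1 (1).
Aromatic residues here: F2, F9, F14 (3).
(Y belongs to both groups, but none appear in this sequence.) Total = 1 + 3 = 4.

4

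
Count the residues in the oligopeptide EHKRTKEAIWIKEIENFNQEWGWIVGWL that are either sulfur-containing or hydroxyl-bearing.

1

Sulfur-containing: C, M. Hydroxyl-bearing: S, T, Y.
Sulfur-containing residues here: none (0).
Hydroxyl-bearing residues here: T5 (1).
The two groups share no amino acid, so total = 0 + 1 = 1.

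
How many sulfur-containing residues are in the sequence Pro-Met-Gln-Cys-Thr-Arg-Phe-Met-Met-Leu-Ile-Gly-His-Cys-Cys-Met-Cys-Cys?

The sulfur-bearing residues are cysteine (–SH) and methionine (–S–CH₃).
Matching residues: Met2, Cys4, Met8, Met9, Cys14, Cys15, Met16, Cys17, Cys18.

9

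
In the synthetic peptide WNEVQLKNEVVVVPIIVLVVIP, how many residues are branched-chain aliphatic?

13

The BCAAs are Val, Leu, and Ile — aliphatic side chains with a branch point.
Matching residues: V4, L6, V10, V11, V12, V13, I15, I16, V17, L18, V19, V20, I21.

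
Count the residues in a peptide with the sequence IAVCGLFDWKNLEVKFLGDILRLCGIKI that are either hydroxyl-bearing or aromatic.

Hydroxyl-bearing: S, T, Y. Aromatic: F, W, Y.
Hydroxyl-bearing residues here: none (0).
Aromatic residues here: F7, W9, F16 (3).
(Y belongs to both groups, but none appear in this sequence.) Total = 0 + 3 = 3.

3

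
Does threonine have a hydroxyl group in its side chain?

Yes

The –OH-bearing residues are Ser, Thr (aliphatic alcohols), and Tyr (phenol).
Threonine is in this group.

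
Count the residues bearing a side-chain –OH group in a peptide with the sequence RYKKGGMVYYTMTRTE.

The –OH-bearing residues are Ser, Thr (aliphatic alcohols), and Tyr (phenol).
Matching residues: Y2, Y9, Y10, T11, T13, T15.

6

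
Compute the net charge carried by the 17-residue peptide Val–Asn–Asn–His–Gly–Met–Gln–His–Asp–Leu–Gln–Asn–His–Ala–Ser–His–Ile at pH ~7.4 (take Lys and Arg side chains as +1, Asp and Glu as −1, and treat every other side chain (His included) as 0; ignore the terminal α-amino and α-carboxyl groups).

-1

Positive (K, R): none → +0.
Negative (D, E): Asp9 → −1.
Net charge = (+0) + (−1) = −1.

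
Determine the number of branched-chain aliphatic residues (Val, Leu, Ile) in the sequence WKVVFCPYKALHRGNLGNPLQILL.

Matching residues: V3, V4, L11, L16, L20, I22, L23, L24.

8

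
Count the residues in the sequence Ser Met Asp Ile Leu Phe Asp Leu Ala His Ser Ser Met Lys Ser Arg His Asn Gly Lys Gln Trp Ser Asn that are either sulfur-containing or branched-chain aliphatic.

5

Sulfur-containing: C, M. Branched-chain aliphatic: I, L, V.
Sulfur-containing residues here: Met2, Met13 (2).
Branched-chain aliphatic residues here: Ile4, Leu5, Leu8 (3).
The two groups share no amino acid, so total = 2 + 3 = 5.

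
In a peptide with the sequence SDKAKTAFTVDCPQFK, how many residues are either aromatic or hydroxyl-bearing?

5

Aromatic: F, W, Y. Hydroxyl-bearing: S, T, Y.
Aromatic residues here: F8, F15 (2).
Hydroxyl-bearing residues here: S1, T6, T9 (3).
(Y belongs to both groups, but none appear in this sequence.) Total = 2 + 3 = 5.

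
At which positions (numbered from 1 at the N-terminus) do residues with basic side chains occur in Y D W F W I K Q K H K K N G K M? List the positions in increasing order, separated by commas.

The basic amino acids are Lys (K), Arg (R), and His (H).
Matching residues: K7, K9, H10, K11, K12, K15.

7, 9, 10, 11, 12, 15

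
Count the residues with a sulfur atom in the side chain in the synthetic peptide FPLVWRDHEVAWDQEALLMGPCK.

2

The sulfur-bearing residues are cysteine (–SH) and methionine (–S–CH₃).
Matching residues: M19, C22.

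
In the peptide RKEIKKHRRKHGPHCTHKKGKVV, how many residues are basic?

14

K, R, and H are the three residues with basic side chains (ε-amine, guanidinium, and imidazole respectively).
Matching residues: R1, K2, K5, K6, H7, R8, R9, K10, H11, H14, H17, K18, K19, K21.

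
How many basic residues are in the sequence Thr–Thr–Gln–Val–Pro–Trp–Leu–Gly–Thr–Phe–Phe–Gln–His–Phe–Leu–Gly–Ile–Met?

K, R, and H are the three residues with basic side chains (ε-amine, guanidinium, and imidazole respectively).
Matching residues: His13.

1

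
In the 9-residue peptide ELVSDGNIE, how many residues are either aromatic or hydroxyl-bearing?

Aromatic: F, W, Y. Hydroxyl-bearing: S, T, Y.
Aromatic residues here: none (0).
Hydroxyl-bearing residues here: S4 (1).
(Y belongs to both groups, but none appear in this sequence.) Total = 0 + 1 = 1.

1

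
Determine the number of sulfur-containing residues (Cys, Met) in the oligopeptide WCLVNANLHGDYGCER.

Matching residues: C2, C14.

2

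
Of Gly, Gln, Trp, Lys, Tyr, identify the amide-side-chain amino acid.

Gln

Asparagine (N) and glutamine (Q) have uncharged amide side chains.
Of the listed options, only Gln belongs to this group.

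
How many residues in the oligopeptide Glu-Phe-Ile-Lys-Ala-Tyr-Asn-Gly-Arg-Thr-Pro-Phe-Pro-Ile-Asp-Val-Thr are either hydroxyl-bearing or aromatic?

5

Hydroxyl-bearing: S, T, Y. Aromatic: F, W, Y.
Hydroxyl-bearing residues here: Tyr6, Thr10, Thr17 (3).
Aromatic residues here: Phe2, Tyr6, Phe12 (3).
Y is in both groups, so the 1 Y residue must not be double-counted.
Total = 3 + 3 − 1 = 5.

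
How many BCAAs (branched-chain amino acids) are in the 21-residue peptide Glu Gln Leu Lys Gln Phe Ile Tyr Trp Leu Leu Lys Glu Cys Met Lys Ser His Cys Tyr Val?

The BCAAs are Val, Leu, and Ile — aliphatic side chains with a branch point.
Matching residues: Leu3, Ile7, Leu10, Leu11, Val21.

5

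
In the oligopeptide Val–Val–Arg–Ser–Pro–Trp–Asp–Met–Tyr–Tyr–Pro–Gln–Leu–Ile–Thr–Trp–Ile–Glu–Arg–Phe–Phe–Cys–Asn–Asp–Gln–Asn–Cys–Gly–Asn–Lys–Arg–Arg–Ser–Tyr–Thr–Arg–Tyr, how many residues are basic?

6

Lysine (K), arginine (R), and histidine (H) have basic, nitrogen-containing side chains.
Matching residues: Arg3, Arg19, Lys30, Arg31, Arg32, Arg36.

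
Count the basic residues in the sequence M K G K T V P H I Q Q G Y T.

K, R, and H are the three residues with basic side chains (ε-amine, guanidinium, and imidazole respectively).
Matching residues: K2, K4, H8.

3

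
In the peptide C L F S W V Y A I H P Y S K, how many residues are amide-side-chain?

0

Only N (asparagine) and Q (glutamine) carry a side-chain carboxamide.
None of the 14 residues belong to this group.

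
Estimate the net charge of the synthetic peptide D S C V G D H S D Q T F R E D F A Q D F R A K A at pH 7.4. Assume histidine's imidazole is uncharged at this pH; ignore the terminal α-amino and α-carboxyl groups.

The side chains ionized at physiological pH are Lys/Arg (+1) and Asp/Glu (−1); with His treated as neutral, nothing else contributes.
Positive (K, R): R13, R21, K23 → +3.
Negative (D, E): D1, D6, D9, E14, D15, D19 → −6.
Net charge = (+3) + (−6) = −3.

-3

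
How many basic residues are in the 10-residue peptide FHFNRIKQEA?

3

Lysine (K), arginine (R), and histidine (H) have basic, nitrogen-containing side chains.
Matching residues: H2, R5, K7.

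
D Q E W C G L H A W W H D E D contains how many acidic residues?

Aspartate (D) and glutamate (E) have carboxylic-acid side chains and are the acidic amino acids.
Matching residues: D1, E3, D13, E14, D15.

5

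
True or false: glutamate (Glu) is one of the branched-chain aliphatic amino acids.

V, L, and I make up the branched-chain aliphatic group.
Glutamate is not in this group.

False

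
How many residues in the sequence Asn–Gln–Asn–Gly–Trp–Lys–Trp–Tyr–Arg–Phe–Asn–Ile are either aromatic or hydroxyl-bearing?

4

Aromatic: F, W, Y. Hydroxyl-bearing: S, T, Y.
Aromatic residues here: Trp5, Trp7, Tyr8, Phe10 (4).
Hydroxyl-bearing residues here: Tyr8 (1).
Y is in both groups, so the 1 Y residue must not be double-counted.
Total = 4 + 1 − 1 = 4.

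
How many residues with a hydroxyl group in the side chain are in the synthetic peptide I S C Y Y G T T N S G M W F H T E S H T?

9

S, T, and Y are the three residues with a side-chain hydroxyl.
Matching residues: S2, Y4, Y5, T7, T8, S10, T16, S18, T20.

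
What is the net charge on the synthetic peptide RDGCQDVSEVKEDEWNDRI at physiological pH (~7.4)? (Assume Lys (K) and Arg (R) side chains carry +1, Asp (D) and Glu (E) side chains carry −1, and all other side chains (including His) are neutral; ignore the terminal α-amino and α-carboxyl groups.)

-4

Positive (K, R): R1, K11, R18 → +3.
Negative (D, E): D2, D6, E9, E12, D13, E14, D17 → −7.
Net charge = (+3) + (−7) = −4.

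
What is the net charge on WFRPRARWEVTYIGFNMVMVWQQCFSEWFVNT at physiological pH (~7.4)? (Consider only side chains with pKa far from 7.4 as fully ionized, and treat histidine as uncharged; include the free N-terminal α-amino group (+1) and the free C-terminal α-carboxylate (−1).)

At pH ~7.4 the Lys and Arg side chains are protonated (+1), the Asp and Glu side chains are deprotonated (−1), and with His taken as neutral all other side chains carry no charge.
Positive (K, R): R3, R5, R7 → +3.
Negative (D, E): E9, E27 → −2.
The N-terminus (+1) and C-terminus (−1) cancel.
Net charge = (+3) + (−2) = +1.

+1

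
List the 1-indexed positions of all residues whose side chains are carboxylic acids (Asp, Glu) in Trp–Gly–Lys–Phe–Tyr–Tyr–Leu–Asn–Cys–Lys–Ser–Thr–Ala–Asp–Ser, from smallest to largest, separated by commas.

Matching residues: Asp14.

14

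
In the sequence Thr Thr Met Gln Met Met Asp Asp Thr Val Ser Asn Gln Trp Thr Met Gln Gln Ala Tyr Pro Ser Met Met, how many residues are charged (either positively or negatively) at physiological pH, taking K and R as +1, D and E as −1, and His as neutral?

2

Charged side chains at pH ~7.4: K, R (positive); D, E (negative).
Matching residues: Asp7, Asp8.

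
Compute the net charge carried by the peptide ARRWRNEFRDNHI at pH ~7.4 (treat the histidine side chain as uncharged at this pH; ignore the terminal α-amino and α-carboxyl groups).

At pH ~7.4 the Lys and Arg side chains are protonated (+1), the Asp and Glu side chains are deprotonated (−1), and with His taken as neutral all other side chains carry no charge.
Positive (K, R): R2, R3, R5, R9 → +4.
Negative (D, E): E7, D10 → −2.
Net charge = (+4) + (−2) = +2.

+2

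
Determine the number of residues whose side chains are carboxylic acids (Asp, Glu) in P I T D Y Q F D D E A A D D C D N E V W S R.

8

Matching residues: D4, D8, D9, E10, D13, D14, D16, E18.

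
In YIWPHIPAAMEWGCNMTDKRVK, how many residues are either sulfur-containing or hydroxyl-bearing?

Sulfur-containing: C, M. Hydroxyl-bearing: S, T, Y.
Sulfur-containing residues here: M10, C14, M16 (3).
Hydroxyl-bearing residues here: Y1, T17 (2).
The two groups share no amino acid, so total = 3 + 2 = 5.

5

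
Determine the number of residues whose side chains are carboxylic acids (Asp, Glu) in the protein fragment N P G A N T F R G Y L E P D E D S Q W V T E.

Matching residues: E12, D14, E15, D16, E22.

5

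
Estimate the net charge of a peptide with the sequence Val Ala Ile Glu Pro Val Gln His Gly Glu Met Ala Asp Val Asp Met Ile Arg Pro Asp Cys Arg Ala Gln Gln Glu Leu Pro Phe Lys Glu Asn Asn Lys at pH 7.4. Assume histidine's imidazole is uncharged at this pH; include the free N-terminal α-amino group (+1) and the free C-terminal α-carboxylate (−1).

-3

The side chains ionized at physiological pH are Lys/Arg (+1) and Asp/Glu (−1); with His treated as neutral, nothing else contributes.
Positive (K, R): Arg18, Arg22, Lys30, Lys34 → +4.
Negative (D, E): Glu4, Glu10, Asp13, Asp15, Asp20, Glu26, Glu31 → −7.
The N-terminus (+1) and C-terminus (−1) cancel.
Net charge = (+4) + (−7) = −3.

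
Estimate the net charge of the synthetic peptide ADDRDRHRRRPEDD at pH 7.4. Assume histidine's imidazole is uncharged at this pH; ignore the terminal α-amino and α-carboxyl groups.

-1

At pH ~7.4 the Lys and Arg side chains are protonated (+1), the Asp and Glu side chains are deprotonated (−1), and with His taken as neutral all other side chains carry no charge.
Positive (K, R): R4, R6, R8, R9, R10 → +5.
Negative (D, E): D2, D3, D5, E12, D13, D14 → −6.
Net charge = (+5) + (−6) = −1.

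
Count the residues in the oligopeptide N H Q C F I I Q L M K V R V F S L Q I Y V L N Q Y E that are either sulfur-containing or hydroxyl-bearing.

Sulfur-containing: C, M. Hydroxyl-bearing: S, T, Y.
Sulfur-containing residues here: C4, M10 (2).
Hydroxyl-bearing residues here: S16, Y20, Y25 (3).
The two groups share no amino acid, so total = 2 + 3 = 5.

5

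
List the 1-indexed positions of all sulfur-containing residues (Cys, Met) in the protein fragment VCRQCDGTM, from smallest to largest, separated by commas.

2, 5, 9

Matching residues: C2, C5, M9.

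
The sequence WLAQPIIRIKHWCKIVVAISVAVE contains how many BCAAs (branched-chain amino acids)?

10

V, L, and I make up the branched-chain aliphatic group.
Matching residues: L2, I6, I7, I9, I15, V16, V17, I19, V21, V23.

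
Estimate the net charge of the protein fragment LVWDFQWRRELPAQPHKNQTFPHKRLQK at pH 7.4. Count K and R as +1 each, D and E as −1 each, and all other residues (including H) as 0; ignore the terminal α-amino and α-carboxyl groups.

Positive (K, R): R8, R9, K17, K24, R25, K28 → +6.
Negative (D, E): D4, E10 → −2.
Net charge = (+6) + (−2) = +4.

+4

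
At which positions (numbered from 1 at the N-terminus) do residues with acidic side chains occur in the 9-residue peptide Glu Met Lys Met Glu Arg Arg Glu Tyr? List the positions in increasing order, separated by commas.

1, 5, 8

Aspartate (D) and glutamate (E) have carboxylic-acid side chains and are the acidic amino acids.
Matching residues: Glu1, Glu5, Glu8.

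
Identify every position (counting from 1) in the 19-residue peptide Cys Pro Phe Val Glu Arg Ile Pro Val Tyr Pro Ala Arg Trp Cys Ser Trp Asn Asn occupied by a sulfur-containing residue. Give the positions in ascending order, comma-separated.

Matching residues: Cys1, Cys15.

1, 15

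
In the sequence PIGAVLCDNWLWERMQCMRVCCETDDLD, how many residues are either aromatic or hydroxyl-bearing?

Aromatic: F, W, Y. Hydroxyl-bearing: S, T, Y.
Aromatic residues here: W10, W12 (2).
Hydroxyl-bearing residues here: T24 (1).
(Y belongs to both groups, but none appear in this sequence.) Total = 2 + 1 = 3.

3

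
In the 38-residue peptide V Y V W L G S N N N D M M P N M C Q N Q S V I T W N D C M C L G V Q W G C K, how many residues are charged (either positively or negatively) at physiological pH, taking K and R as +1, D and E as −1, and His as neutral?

Charged side chains at pH ~7.4: K, R (positive); D, E (negative).
Matching residues: D11, D27, K38.

3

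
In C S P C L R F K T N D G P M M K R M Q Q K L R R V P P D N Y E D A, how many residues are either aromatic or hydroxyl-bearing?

Aromatic: F, W, Y. Hydroxyl-bearing: S, T, Y.
Aromatic residues here: F7, Y30 (2).
Hydroxyl-bearing residues here: S2, T9, Y30 (3).
Y is in both groups, so the 1 Y residue must not be double-counted.
Total = 2 + 3 − 1 = 4.

4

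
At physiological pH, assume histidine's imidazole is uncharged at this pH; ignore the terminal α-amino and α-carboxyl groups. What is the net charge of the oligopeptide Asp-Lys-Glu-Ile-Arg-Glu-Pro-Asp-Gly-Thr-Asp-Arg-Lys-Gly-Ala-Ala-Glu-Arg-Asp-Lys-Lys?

0

Near pH 7.4, K and R contribute +1 each, D and E contribute −1 each, and every other side chain (His included, as stated) is uncharged.
Positive (K, R): Lys2, Arg5, Arg12, Lys13, Arg18, Lys20, Lys21 → +7.
Negative (D, E): Asp1, Glu3, Glu6, Asp8, Asp11, Glu17, Asp19 → −7.
Net charge = (+7) + (−7) = 0.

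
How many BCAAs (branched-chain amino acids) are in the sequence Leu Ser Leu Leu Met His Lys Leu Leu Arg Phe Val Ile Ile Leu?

9

Valine (V), leucine (L), and isoleucine (I) are the branched-chain amino acids.
Matching residues: Leu1, Leu3, Leu4, Leu8, Leu9, Val12, Ile13, Ile14, Leu15.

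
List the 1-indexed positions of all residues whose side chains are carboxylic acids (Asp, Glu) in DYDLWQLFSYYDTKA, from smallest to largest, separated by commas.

1, 3, 12

Matching residues: D1, D3, D12.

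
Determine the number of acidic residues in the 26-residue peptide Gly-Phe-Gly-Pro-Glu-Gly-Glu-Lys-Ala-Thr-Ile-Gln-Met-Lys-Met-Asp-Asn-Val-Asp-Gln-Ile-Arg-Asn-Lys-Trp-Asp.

Aspartate (D) and glutamate (E) have carboxylic-acid side chains and are the acidic amino acids.
Matching residues: Glu5, Glu7, Asp16, Asp19, Asp26.

5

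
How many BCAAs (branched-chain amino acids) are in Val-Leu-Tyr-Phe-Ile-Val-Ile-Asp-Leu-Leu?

The BCAAs are Val, Leu, and Ile — aliphatic side chains with a branch point.
Matching residues: Val1, Leu2, Ile5, Val6, Ile7, Leu9, Leu10.

7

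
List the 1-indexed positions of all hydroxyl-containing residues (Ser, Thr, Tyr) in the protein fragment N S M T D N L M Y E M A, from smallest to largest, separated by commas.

Matching residues: S2, T4, Y9.

2, 4, 9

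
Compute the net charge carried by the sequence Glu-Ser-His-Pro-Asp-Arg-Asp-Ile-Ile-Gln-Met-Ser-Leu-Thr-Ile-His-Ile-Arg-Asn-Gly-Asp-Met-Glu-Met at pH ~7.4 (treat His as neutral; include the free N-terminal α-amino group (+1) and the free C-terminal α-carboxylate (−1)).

-3

At pH ~7.4 the Lys and Arg side chains are protonated (+1), the Asp and Glu side chains are deprotonated (−1), and with His taken as neutral all other side chains carry no charge.
Positive (K, R): Arg6, Arg18 → +2.
Negative (D, E): Glu1, Asp5, Asp7, Asp21, Glu23 → −5.
The N-terminus (+1) and C-terminus (−1) cancel.
Net charge = (+2) + (−5) = −3.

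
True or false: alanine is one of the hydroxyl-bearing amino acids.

False

The –OH-bearing residues are Ser, Thr (aliphatic alcohols), and Tyr (phenol).
Alanine is not in this group.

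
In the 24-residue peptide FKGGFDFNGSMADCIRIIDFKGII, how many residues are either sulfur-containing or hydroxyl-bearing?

Sulfur-containing: C, M. Hydroxyl-bearing: S, T, Y.
Sulfur-containing residues here: M11, C14 (2).
Hydroxyl-bearing residues here: S10 (1).
The two groups share no amino acid, so total = 2 + 1 = 3.

3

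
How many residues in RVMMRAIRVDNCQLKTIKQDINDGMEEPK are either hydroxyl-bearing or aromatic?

1

Hydroxyl-bearing: S, T, Y. Aromatic: F, W, Y.
Hydroxyl-bearing residues here: T16 (1).
Aromatic residues here: none (0).
(Y belongs to both groups, but none appear in this sequence.) Total = 1 + 0 = 1.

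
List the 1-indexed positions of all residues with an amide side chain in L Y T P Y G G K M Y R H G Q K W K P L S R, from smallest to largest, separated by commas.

14

The amide-side-chain residues are Asn (N) and Gln (Q).
Matching residues: Q14.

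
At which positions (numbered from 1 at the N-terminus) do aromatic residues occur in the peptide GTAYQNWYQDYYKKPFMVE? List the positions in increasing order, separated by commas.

Phenylalanine (F), tryptophan (W), and tyrosine (Y) have aromatic ring side chains.
Matching residues: Y4, W7, Y8, Y11, Y12, F16.

4, 7, 8, 11, 12, 16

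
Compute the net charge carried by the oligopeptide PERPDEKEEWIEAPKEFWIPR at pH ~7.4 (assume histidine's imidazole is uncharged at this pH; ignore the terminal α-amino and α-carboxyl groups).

At pH ~7.4 the Lys and Arg side chains are protonated (+1), the Asp and Glu side chains are deprotonated (−1), and with His taken as neutral all other side chains carry no charge.
Positive (K, R): R3, K7, K15, R21 → +4.
Negative (D, E): E2, D5, E6, E8, E9, E12, E16 → −7.
Net charge = (+4) + (−7) = −3.

-3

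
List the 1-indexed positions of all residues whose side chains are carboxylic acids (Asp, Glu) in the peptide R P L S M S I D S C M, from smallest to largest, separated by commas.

8

Matching residues: D8.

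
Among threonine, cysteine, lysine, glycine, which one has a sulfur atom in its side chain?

cysteine

Cysteine (C, thiol) and methionine (M, thioether) are the two sulfur-containing amino acids.
Of the listed options, only cysteine belongs to this group.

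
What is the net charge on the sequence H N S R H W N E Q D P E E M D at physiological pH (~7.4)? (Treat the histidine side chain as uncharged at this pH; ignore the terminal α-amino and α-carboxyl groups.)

-4

The side chains ionized at physiological pH are Lys/Arg (+1) and Asp/Glu (−1); with His treated as neutral, nothing else contributes.
Positive (K, R): R4 → +1.
Negative (D, E): E8, D10, E12, E13, D15 → −5.
Net charge = (+1) + (−5) = −4.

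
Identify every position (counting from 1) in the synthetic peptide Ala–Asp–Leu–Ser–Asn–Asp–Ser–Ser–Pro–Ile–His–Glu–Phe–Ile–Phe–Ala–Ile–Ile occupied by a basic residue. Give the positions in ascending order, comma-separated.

11

Lysine (K), arginine (R), and histidine (H) have basic, nitrogen-containing side chains.
Matching residues: His11.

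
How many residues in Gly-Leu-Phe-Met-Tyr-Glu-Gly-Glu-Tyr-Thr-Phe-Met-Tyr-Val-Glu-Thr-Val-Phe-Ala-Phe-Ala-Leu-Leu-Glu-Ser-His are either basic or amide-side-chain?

1

Basic: H, K, R. Amide-side-chain: N, Q.
Basic residues here: His26 (1).
Amide-side-chain residues here: none (0).
The two groups share no amino acid, so total = 1 + 0 = 1.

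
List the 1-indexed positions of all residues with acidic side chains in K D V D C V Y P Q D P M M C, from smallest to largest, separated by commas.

2, 4, 10

The acidic residues are Asp (D) and Glu (E), whose side chains end in a carboxylate group.
Matching residues: D2, D4, D10.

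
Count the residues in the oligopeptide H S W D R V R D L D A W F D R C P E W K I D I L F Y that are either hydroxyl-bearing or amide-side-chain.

2

Hydroxyl-bearing: S, T, Y. Amide-side-chain: N, Q.
Hydroxyl-bearing residues here: S2, Y26 (2).
Amide-side-chain residues here: none (0).
The two groups share no amino acid, so total = 2 + 0 = 2.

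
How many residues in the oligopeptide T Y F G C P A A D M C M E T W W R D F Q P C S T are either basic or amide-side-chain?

2

Basic: H, K, R. Amide-side-chain: N, Q.
Basic residues here: R17 (1).
Amide-side-chain residues here: Q20 (1).
The two groups share no amino acid, so total = 1 + 1 = 2.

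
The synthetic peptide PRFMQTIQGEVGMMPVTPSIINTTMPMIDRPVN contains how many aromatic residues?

1

Phenylalanine (F), tryptophan (W), and tyrosine (Y) have aromatic ring side chains.
Matching residues: F3.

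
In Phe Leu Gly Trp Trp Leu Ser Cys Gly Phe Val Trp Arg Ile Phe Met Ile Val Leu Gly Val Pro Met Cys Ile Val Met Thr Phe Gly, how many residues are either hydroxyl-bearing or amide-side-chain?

Hydroxyl-bearing: S, T, Y. Amide-side-chain: N, Q.
Hydroxyl-bearing residues here: Ser7, Thr28 (2).
Amide-side-chain residues here: none (0).
The two groups share no amino acid, so total = 2 + 0 = 2.

2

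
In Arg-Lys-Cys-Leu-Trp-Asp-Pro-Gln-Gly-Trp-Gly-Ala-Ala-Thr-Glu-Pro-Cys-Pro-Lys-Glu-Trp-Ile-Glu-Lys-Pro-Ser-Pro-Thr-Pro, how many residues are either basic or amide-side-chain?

5

Basic: H, K, R. Amide-side-chain: N, Q.
Basic residues here: Arg1, Lys2, Lys19, Lys24 (4).
Amide-side-chain residues here: Gln8 (1).
The two groups share no amino acid, so total = 4 + 1 = 5.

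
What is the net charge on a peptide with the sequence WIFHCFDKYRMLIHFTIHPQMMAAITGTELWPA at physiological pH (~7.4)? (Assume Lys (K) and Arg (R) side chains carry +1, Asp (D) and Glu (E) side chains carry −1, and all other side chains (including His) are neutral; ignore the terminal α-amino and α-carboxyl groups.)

0

Positive (K, R): K8, R10 → +2.
Negative (D, E): D7, E29 → −2.
Net charge = (+2) + (−2) = 0.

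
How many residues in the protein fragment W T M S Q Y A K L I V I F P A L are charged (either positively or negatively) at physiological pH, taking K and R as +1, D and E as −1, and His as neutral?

1

Charged side chains at pH ~7.4: K, R (positive); D, E (negative).
Matching residues: K8.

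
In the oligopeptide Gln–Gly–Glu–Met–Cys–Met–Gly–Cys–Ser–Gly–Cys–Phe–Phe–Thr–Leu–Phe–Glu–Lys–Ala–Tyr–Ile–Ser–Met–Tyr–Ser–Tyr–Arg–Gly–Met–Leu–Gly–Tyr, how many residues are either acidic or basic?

Acidic: D, E. Basic: H, K, R.
Acidic residues here: Glu3, Glu17 (2).
Basic residues here: Lys18, Arg27 (2).
The two groups share no amino acid, so total = 2 + 2 = 4.

4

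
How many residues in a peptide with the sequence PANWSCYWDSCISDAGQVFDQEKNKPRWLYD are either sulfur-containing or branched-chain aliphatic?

5

Sulfur-containing: C, M. Branched-chain aliphatic: I, L, V.
Sulfur-containing residues here: C6, C11 (2).
Branched-chain aliphatic residues here: I12, V18, L29 (3).
The two groups share no amino acid, so total = 2 + 3 = 5.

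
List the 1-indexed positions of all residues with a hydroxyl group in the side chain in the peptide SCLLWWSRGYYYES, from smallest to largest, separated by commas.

Serine (S), threonine (T), and tyrosine (Y) each carry a hydroxyl group on the side chain.
Matching residues: S1, S7, Y10, Y11, Y12, S14.

1, 7, 10, 11, 12, 14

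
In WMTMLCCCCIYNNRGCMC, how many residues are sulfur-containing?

Only Cys (C) and Met (M) have a sulfur atom in the side chain.
Matching residues: M2, M4, C6, C7, C8, C9, C16, M17, C18.

9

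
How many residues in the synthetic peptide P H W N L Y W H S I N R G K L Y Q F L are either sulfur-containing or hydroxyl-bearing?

Sulfur-containing: C, M. Hydroxyl-bearing: S, T, Y.
Sulfur-containing residues here: none (0).
Hydroxyl-bearing residues here: Y6, S9, Y16 (3).
The two groups share no amino acid, so total = 0 + 3 = 3.

3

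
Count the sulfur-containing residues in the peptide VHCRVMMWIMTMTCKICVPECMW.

9

Only Cys (C) and Met (M) have a sulfur atom in the side chain.
Matching residues: C3, M6, M7, M10, M12, C14, C17, C21, M22.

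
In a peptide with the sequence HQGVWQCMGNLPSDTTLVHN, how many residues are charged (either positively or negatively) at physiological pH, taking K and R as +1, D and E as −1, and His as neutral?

1

Charged side chains at pH ~7.4: K, R (positive); D, E (negative).
Matching residues: D14.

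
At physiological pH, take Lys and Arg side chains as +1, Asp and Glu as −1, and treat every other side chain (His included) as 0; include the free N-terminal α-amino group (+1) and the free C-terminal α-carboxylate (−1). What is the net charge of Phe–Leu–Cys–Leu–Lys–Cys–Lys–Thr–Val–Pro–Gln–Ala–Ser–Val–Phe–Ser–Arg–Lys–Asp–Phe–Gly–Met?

Positive (K, R): Lys5, Lys7, Arg17, Lys18 → +4.
Negative (D, E): Asp19 → −1.
The N-terminus (+1) and C-terminus (−1) cancel.
Net charge = (+4) + (−1) = +3.

+3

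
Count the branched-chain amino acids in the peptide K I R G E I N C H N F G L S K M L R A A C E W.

4

V, L, and I make up the branched-chain aliphatic group.
Matching residues: I2, I6, L13, L17.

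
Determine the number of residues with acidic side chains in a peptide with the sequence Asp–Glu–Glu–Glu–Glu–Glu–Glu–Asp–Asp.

Aspartate (D) and glutamate (E) have carboxylic-acid side chains and are the acidic amino acids.
Matching residues: Asp1, Glu2, Glu3, Glu4, Glu5, Glu6, Glu7, Asp8, Asp9.

9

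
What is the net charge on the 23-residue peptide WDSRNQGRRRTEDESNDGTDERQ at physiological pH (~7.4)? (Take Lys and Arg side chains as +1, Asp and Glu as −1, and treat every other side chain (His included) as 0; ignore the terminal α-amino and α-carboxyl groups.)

-2

Positive (K, R): R4, R8, R9, R10, R22 → +5.
Negative (D, E): D2, E12, D13, E14, D17, D20, E21 → −7.
Net charge = (+5) + (−7) = −2.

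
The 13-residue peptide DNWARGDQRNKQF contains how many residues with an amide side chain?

The amide-side-chain residues are Asn (N) and Gln (Q).
Matching residues: N2, Q8, N10, Q12.

4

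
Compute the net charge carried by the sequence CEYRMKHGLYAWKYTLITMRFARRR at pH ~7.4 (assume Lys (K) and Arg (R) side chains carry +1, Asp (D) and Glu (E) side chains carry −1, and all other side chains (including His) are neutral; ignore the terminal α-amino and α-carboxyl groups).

+6

Positive (K, R): R4, K6, K13, R20, R23, R24, R25 → +7.
Negative (D, E): E2 → −1.
Net charge = (+7) + (−1) = +6.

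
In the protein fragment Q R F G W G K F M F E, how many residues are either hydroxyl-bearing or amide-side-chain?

Hydroxyl-bearing: S, T, Y. Amide-side-chain: N, Q.
Hydroxyl-bearing residues here: none (0).
Amide-side-chain residues here: Q1 (1).
The two groups share no amino acid, so total = 0 + 1 = 1.

1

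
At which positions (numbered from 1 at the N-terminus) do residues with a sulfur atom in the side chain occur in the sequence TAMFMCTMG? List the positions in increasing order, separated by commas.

3, 5, 6, 8

The sulfur-bearing residues are cysteine (–SH) and methionine (–S–CH₃).
Matching residues: M3, M5, C6, M8.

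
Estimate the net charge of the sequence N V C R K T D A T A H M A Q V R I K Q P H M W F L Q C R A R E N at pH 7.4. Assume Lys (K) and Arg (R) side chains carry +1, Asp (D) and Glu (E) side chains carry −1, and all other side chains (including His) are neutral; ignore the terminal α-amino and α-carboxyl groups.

Positive (K, R): R4, K5, R16, K18, R28, R30 → +6.
Negative (D, E): D7, E31 → −2.
Net charge = (+6) + (−2) = +4.

+4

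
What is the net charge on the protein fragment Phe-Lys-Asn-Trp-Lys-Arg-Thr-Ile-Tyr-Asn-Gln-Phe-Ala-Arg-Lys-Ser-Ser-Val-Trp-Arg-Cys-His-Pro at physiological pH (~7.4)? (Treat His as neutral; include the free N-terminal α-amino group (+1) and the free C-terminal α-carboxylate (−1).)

+6

Near pH 7.4, K and R contribute +1 each, D and E contribute −1 each, and every other side chain (His included, as stated) is uncharged.
Positive (K, R): Lys2, Lys5, Arg6, Arg14, Lys15, Arg20 → +6.
Negative (D, E): none → −0.
The N-terminus (+1) and C-terminus (−1) cancel.
Net charge = (+6) + (−0) = +6.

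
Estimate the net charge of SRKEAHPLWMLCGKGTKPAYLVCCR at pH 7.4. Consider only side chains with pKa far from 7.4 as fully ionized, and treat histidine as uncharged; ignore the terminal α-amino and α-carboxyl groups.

+4

The side chains ionized at physiological pH are Lys/Arg (+1) and Asp/Glu (−1); with His treated as neutral, nothing else contributes.
Positive (K, R): R2, K3, K14, K17, R25 → +5.
Negative (D, E): E4 → −1.
Net charge = (+5) + (−1) = +4.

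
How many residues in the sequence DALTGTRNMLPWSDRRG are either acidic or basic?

Acidic: D, E. Basic: H, K, R.
Acidic residues here: D1, D14 (2).
Basic residues here: R7, R15, R16 (3).
The two groups share no amino acid, so total = 2 + 3 = 5.

5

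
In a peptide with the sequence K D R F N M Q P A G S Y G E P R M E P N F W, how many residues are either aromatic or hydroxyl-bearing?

5

Aromatic: F, W, Y. Hydroxyl-bearing: S, T, Y.
Aromatic residues here: F4, Y12, F21, W22 (4).
Hydroxyl-bearing residues here: S11, Y12 (2).
Y is in both groups, so the 1 Y residue must not be double-counted.
Total = 4 + 2 − 1 = 5.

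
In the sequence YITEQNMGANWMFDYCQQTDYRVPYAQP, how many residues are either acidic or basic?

Acidic: D, E. Basic: H, K, R.
Acidic residues here: E4, D14, D20 (3).
Basic residues here: R22 (1).
The two groups share no amino acid, so total = 3 + 1 = 4.

4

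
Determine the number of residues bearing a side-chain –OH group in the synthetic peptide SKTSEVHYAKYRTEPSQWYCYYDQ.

Serine (S), threonine (T), and tyrosine (Y) each carry a hydroxyl group on the side chain.
Matching residues: S1, T3, S4, Y8, Y11, T13, S16, Y19, Y21, Y22.

10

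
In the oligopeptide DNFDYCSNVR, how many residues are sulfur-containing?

1

Only Cys (C) and Met (M) have a sulfur atom in the side chain.
Matching residues: C6.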